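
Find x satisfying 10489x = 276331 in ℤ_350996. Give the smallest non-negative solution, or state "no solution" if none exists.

First find gcd(10489, 350996):
350996 = 33×10489 + 4859
10489 = 2×4859 + 771
4859 = 6×771 + 233
771 = 3×233 + 72
233 = 3×72 + 17
72 = 4×17 + 4
17 = 4×4 + 1
4 = 4×1 + 0
gcd = 1, so a unique solution mod 350996 exists.
Back-substitute for the Bézout coefficients:
1 = 17 − 4·4
1 = −4·72 + 17·17
1 = 17·233 − 55·72
1 = −55·771 + 182·233
1 = 182·4859 − 1147·771
1 = −1147·10489 + 2476·4859
1 = 2476·350996 − 82855·10489
So 10489·(-82855) ≡ 1 (mod 350996), giving 10489⁻¹ ≡ 268141.
x ≡ 10489⁻¹·276331 ≡ 268141·276331 ≡ 64075 (mod 350996).

64075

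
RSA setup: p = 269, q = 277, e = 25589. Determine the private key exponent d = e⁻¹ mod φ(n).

φ(n) = (p−1)(q−1) = 268·276 = 73968.
Need d with 25589·d ≡ 1 (mod 73968). Apply the extended Euclidean algorithm:
73968 = 2×25589 + 22790
25589 = 1×22790 + 2799
22790 = 8×2799 + 398
2799 = 7×398 + 13
398 = 30×13 + 8
13 = 1×8 + 5
8 = 1×5 + 3
5 = 1×3 + 2
3 = 1×2 + 1
2 = 2×1 + 0
Back-substitute:
1 = 3 − 2
1 = −5 + 2·3
1 = 2·8 − 3·5
1 = −3·13 + 5·8
1 = 5·398 − 153·13
1 = −153·2799 + 1076·398
1 = 1076·22790 − 8761·2799
1 = −8761·25589 + 9837·22790
1 = 9837·73968 − 28435·25589
So 25589·(-28435) ≡ 1 (mod 73968), hence d ≡ -28435 ≡ 45533 (mod 73968).

45533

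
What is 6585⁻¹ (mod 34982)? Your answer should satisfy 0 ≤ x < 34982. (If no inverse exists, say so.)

Run Euclid on (34982, 6585):
34982 = 5·6585 + 2057
6585 = 3·2057 + 414
2057 = 4·414 + 401
414 = 1·401 + 13
401 = 30·13 + 11
13 = 1·11 + 2
11 = 5·2 + 1
2 = 2·1 + 0
The gcd is 1. Working backward:
1 = 11 − 5·2
1 = −5·13 + 6·11
1 = 6·401 − 185·13
1 = −185·414 + 191·401
1 = 191·2057 − 949·414
1 = −949·6585 + 3038·2057
1 = 3038·34982 − 16139·6585
So 6585·(-16139) ≡ 1 (mod 34982), and -16139 ≡ 18843 (mod 34982).

18843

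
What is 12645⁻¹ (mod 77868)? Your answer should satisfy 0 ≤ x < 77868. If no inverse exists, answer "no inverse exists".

Euclidean algorithm on 77868, 12645:
77868 = 6*12645 + 1998
12645 = 6*1998 + 657
1998 = 3*657 + 27
657 = 24*27 + 9
27 = 3*9 + 0
Since gcd = 9 > 1, 12645 is not a unit mod 77868.

no inverse exists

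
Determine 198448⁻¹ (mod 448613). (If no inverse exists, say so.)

393895

Apply the Euclidean algorithm to 448613 and 198448:
448613 = 2·198448 + 51717
198448 = 3·51717 + 43297
51717 = 1·43297 + 8420
43297 = 5·8420 + 1197
8420 = 7·1197 + 41
1197 = 29·41 + 8
41 = 5·8 + 1
8 = 8·1 + 0
Since gcd(198448, 448613) = 1, back-substitute to write 1 as a combination:
1 = 41 − 5·8
1 = −5·1197 + 146·41
1 = 146·8420 − 1027·1197
1 = −1027·43297 + 5281·8420
1 = 5281·51717 − 6308·43297
1 = −6308·198448 + 24205·51717
1 = 24205·448613 − 54718·198448
Hence 198448⁻¹ ≡ -54718 ≡ 393895 (mod 448613).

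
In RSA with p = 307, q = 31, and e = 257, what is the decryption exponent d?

φ(n) = (p−1)(q−1) = 306·30 = 9180.
Need d with 257·d ≡ 1 (mod 9180). Apply the extended Euclidean algorithm:
9180 = 35·257 + 185
257 = 1·185 + 72
185 = 2·72 + 41
72 = 1·41 + 31
41 = 1·31 + 10
31 = 3·10 + 1
10 = 10·1 + 0
Back-substitute:
1 = 31 − 3·10
1 = −3·41 + 4·31
1 = 4·72 − 7·41
1 = −7·185 + 18·72
1 = 18·257 − 25·185
1 = −25·9180 + 893·257
So 257·893 ≡ 1 (mod 9180), hence d = 893.

893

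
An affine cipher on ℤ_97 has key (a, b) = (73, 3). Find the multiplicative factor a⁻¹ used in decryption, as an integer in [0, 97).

4

gcd(97, 73) by repeated division:
97 = 1*73 + 24
73 = 3*24 + 1
24 = 24*1 + 0
The gcd is 1. Working backward:
1 = 73 − 3·24
1 = −3·97 + 4·73
So 73·4 ≡ 1 (mod 97).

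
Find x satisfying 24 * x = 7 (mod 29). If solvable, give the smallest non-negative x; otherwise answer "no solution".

16

First find gcd(24, 29):
29 = 1·24 + 5
24 = 4·5 + 4
5 = 1·4 + 1
4 = 4·1 + 0
gcd = 1, so a unique solution mod 29 exists.
Back-substitute for the Bézout coefficients:
1 = 5 − 4
1 = −24 + 5·5
1 = 5·29 − 6·24
So 24·(-6) ≡ 1 (mod 29), giving 24⁻¹ ≡ 23.
x ≡ 24⁻¹·7 ≡ 23·7 ≡ 16 (mod 29).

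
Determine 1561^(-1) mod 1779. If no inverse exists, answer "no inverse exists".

Run Euclid on (1779, 1561):
1779 = 1*1561 + 218
1561 = 7*218 + 35
218 = 6*35 + 8
35 = 4*8 + 3
8 = 2*3 + 2
3 = 1*2 + 1
2 = 2*1 + 0
Since gcd(1561, 1779) = 1, back-substitute to write 1 as a combination:
1 = 3 − 2
1 = −8 + 3·3
1 = 3·35 − 13·8
1 = −13·218 + 81·35
1 = 81·1561 − 580·218
1 = −580·1779 + 661·1561
So 1561·661 ≡ 1 (mod 1779).

661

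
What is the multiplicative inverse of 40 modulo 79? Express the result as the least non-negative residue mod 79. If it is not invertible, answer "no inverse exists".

2

Apply the Euclidean algorithm to 79 and 40:
79 = 1×40 + 39
40 = 1×39 + 1
39 = 39×1 + 0
The gcd is 1. Working backward:
1 = 40 − 39
1 = −79 + 2·40
So 40·2 ≡ 1 (mod 79).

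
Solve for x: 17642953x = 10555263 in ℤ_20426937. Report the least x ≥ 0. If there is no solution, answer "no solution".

First find gcd(17642953, 20426937):
20426937 = 1·17642953 + 2783984
17642953 = 6·2783984 + 939049
2783984 = 2·939049 + 905886
939049 = 1·905886 + 33163
905886 = 27·33163 + 10485
33163 = 3·10485 + 1708
10485 = 6·1708 + 237
1708 = 7·237 + 49
237 = 4·49 + 41
49 = 1·41 + 8
41 = 5·8 + 1
8 = 8·1 + 0
gcd = 1, so a unique solution mod 20426937 exists.
Back-substitute for the Bézout coefficients:
1 = 41 − 5·8
1 = −5·49 + 6·41
1 = 6·237 − 29·49
1 = −29·1708 + 209·237
1 = 209·10485 − 1283·1708
1 = −1283·33163 + 4058·10485
1 = 4058·905886 − 110849·33163
1 = −110849·939049 + 114907·905886
1 = 114907·2783984 − 340663·939049
1 = −340663·17642953 + 2158885·2783984
1 = 2158885·20426937 − 2499548·17642953
So 17642953·(-2499548) ≡ 1 (mod 20426937), giving 17642953⁻¹ ≡ 17927389.
x ≡ 17642953⁻¹·10555263 ≡ 17927389·10555263 ≡ 4454202 (mod 20426937).

4454202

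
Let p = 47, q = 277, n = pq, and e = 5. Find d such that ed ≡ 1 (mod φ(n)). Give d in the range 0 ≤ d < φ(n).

10157

φ(n) = (p−1)(q−1) = 46·276 = 12696.
Need d with 5·d ≡ 1 (mod 12696). Apply the extended Euclidean algorithm:
12696 = 2539*5 + 1
5 = 5*1 + 0
Back-substitute:
1 = 12696 − 2539·5
So 5·(-2539) ≡ 1 (mod 12696), hence d ≡ -2539 ≡ 10157 (mod 12696).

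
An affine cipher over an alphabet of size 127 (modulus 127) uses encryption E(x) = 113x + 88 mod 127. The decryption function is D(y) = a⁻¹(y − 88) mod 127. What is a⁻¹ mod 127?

Run Euclid on (127, 113):
127 = 1×113 + 14
113 = 8×14 + 1
14 = 14×1 + 0
The gcd is 1. Working backward:
1 = 113 − 8·14
1 = −8·127 + 9·113
So 113·9 ≡ 1 (mod 127).

9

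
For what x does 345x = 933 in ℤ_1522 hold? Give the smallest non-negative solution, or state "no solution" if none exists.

First find gcd(345, 1522):
1522 = 4*345 + 142
345 = 2*142 + 61
142 = 2*61 + 20
61 = 3*20 + 1
20 = 20*1 + 0
gcd = 1, so a unique solution mod 1522 exists.
Back-substitute for the Bézout coefficients:
1 = 61 − 3·20
1 = −3·142 + 7·61
1 = 7·345 − 17·142
1 = −17·1522 + 75·345
So 345·(75) ≡ 1 (mod 1522), giving 345⁻¹ ≡ 75.
x ≡ 345⁻¹·933 ≡ 75·933 ≡ 1485 (mod 1522).

1485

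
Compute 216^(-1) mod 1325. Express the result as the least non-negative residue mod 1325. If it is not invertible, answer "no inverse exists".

411

Extended Euclidean algorithm:
1325 = 6·216 + 29
216 = 7·29 + 13
29 = 2·13 + 3
13 = 4·3 + 1
3 = 3·1 + 0
The gcd is 1. Working backward:
1 = 13 − 4·3
1 = −4·29 + 9·13
1 = 9·216 − 67·29
1 = −67·1325 + 411·216
So 216·411 ≡ 1 (mod 1325).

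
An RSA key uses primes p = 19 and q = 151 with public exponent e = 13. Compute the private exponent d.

2077

φ(n) = (p−1)(q−1) = 18·150 = 2700.
Need d with 13·d ≡ 1 (mod 2700). Apply the extended Euclidean algorithm:
2700 = 207*13 + 9
13 = 1*9 + 4
9 = 2*4 + 1
4 = 4*1 + 0
Back-substitute:
1 = 9 − 2·4
1 = −2·13 + 3·9
1 = 3·2700 − 623·13
So 13·(-623) ≡ 1 (mod 2700), hence d ≡ -623 ≡ 2077 (mod 2700).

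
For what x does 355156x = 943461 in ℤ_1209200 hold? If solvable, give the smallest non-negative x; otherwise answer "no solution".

gcd(355156, 1209200):
1209200 = 3·355156 + 143732
355156 = 2·143732 + 67692
143732 = 2·67692 + 8348
67692 = 8·8348 + 908
8348 = 9·908 + 176
908 = 5·176 + 28
176 = 6·28 + 8
28 = 3·8 + 4
8 = 2·4 + 0
gcd = 4, but 4 ∤ 943461, so the congruence has no solution.

no solution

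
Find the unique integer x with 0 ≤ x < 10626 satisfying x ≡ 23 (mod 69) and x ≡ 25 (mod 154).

6647

Write x = 23 + 69·k. Then 69·k ≡ 25 − 23 ≡ 2 (mod 154).
Need 69⁻¹ mod 154. Extended Euclid on (154, 69):
154 = 2*69 + 16
69 = 4*16 + 5
16 = 3*5 + 1
5 = 5*1 + 0
Back-substitute:
1 = 16 − 3·5
1 = −3·69 + 13·16
1 = 13·154 − 29·69
69⁻¹ ≡ 125 (mod 154), so k ≡ 125·2 ≡ 96 (mod 154).
x = 23 + 69·96 = 6647.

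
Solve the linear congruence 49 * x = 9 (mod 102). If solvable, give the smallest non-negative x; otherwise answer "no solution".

21

First find gcd(49, 102):
102 = 2*49 + 4
49 = 12*4 + 1
4 = 4*1 + 0
gcd = 1, so a unique solution mod 102 exists.
Back-substitute for the Bézout coefficients:
1 = 49 − 12·4
1 = −12·102 + 25·49
So 49·(25) ≡ 1 (mod 102), giving 49⁻¹ ≡ 25.
x ≡ 49⁻¹·9 ≡ 25·9 ≡ 21 (mod 102).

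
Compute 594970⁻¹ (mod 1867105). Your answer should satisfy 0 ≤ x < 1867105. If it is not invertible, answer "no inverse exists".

no inverse exists

Compute gcd(594970, 1867105):
1867105 = 3*594970 + 82195
594970 = 7*82195 + 19605
82195 = 4*19605 + 3775
19605 = 5*3775 + 730
3775 = 5*730 + 125
730 = 5*125 + 105
125 = 1*105 + 20
105 = 5*20 + 5
20 = 4*5 + 0
The gcd is 5, not 1, hence no inverse exists.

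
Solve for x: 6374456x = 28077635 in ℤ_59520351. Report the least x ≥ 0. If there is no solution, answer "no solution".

no solution

gcd(6374456, 59520351):
59520351 = 9*6374456 + 2150247
6374456 = 2*2150247 + 2073962
2150247 = 1*2073962 + 76285
2073962 = 27*76285 + 14267
76285 = 5*14267 + 4950
14267 = 2*4950 + 4367
4950 = 1*4367 + 583
4367 = 7*583 + 286
583 = 2*286 + 11
286 = 26*11 + 0
gcd = 11, but 11 ∤ 28077635, so the congruence has no solution.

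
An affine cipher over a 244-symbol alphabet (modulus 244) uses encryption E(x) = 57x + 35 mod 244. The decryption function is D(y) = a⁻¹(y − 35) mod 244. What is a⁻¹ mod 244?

137

Extended Euclidean algorithm:
244 = 4·57 + 16
57 = 3·16 + 9
16 = 1·9 + 7
9 = 1·7 + 2
7 = 3·2 + 1
2 = 2·1 + 0
Since gcd(57, 244) = 1, back-substitute to write 1 as a combination:
1 = 7 − 3·2
1 = −3·9 + 4·7
1 = 4·16 − 7·9
1 = −7·57 + 25·16
1 = 25·244 − 107·57
Thus 57·(-107) ≡ 1 (mod 244); reducing, -107 mod 244 = 137.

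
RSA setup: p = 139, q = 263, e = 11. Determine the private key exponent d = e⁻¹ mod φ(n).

φ(n) = (p−1)(q−1) = 138·262 = 36156.
Need d with 11·d ≡ 1 (mod 36156). Apply the extended Euclidean algorithm:
36156 = 3286×11 + 10
11 = 1×10 + 1
10 = 10×1 + 0
Back-substitute:
1 = 11 − 10
1 = −36156 + 3287·11
So 11·3287 ≡ 1 (mod 36156), hence d = 3287.

3287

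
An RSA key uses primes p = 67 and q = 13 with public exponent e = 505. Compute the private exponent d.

505

φ(n) = (p−1)(q−1) = 66·12 = 792.
Need d with 505·d ≡ 1 (mod 792). Apply the extended Euclidean algorithm:
792 = 1*505 + 287
505 = 1*287 + 218
287 = 1*218 + 69
218 = 3*69 + 11
69 = 6*11 + 3
11 = 3*3 + 2
3 = 1*2 + 1
2 = 2*1 + 0
Back-substitute:
1 = 3 − 2
1 = −11 + 4·3
1 = 4·69 − 25·11
1 = −25·218 + 79·69
1 = 79·287 − 104·218
1 = −104·505 + 183·287
1 = 183·792 − 287·505
So 505·(-287) ≡ 1 (mod 792), hence d ≡ -287 ≡ 505 (mod 792).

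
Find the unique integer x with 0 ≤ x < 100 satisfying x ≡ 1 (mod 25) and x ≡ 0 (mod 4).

Write x = 1 + 25·k. Then 25·k ≡ 0 − 1 ≡ 3 (mod 4).
Need 25⁻¹ mod 4. Extended Euclid on (4, 1):
4 = 4×1 + 0
25⁻¹ ≡ 1 (mod 4), so k ≡ 1·3 ≡ 3 (mod 4).
x = 1 + 25·3 = 76.

76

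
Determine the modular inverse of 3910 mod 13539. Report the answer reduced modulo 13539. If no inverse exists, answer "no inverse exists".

gcd(13539, 3910) by repeated division:
13539 = 3·3910 + 1809
3910 = 2·1809 + 292
1809 = 6·292 + 57
292 = 5·57 + 7
57 = 8·7 + 1
7 = 7·1 + 0
Since gcd(3910, 13539) = 1, back-substitute to write 1 as a combination:
1 = 57 − 8·7
1 = −8·292 + 41·57
1 = 41·1809 − 254·292
1 = −254·3910 + 549·1809
1 = 549·13539 − 1901·3910
Hence 3910⁻¹ ≡ -1901 ≡ 11638 (mod 13539).

11638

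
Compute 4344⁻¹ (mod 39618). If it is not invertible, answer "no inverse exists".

Compute gcd(4344, 39618):
39618 = 9·4344 + 522
4344 = 8·522 + 168
522 = 3·168 + 18
168 = 9·18 + 6
18 = 3·6 + 0
gcd(4344, 39618) = 6 ≠ 1, so 4344 has no multiplicative inverse modulo 39618.

no inverse exists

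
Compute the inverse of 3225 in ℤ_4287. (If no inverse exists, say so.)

Compute gcd(3225, 4287):
4287 = 1*3225 + 1062
3225 = 3*1062 + 39
1062 = 27*39 + 9
39 = 4*9 + 3
9 = 3*3 + 0
gcd(3225, 4287) = 3 ≠ 1, so 3225 has no multiplicative inverse modulo 4287.

no inverse exists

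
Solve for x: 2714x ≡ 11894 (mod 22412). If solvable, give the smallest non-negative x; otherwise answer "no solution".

First find gcd(2714, 22412):
22412 = 8*2714 + 700
2714 = 3*700 + 614
700 = 1*614 + 86
614 = 7*86 + 12
86 = 7*12 + 2
12 = 6*2 + 0
gcd = 2 and 2 | 11894, so solutions exist. Divide through by 2: 1357x ≡ 5947 (mod 11206).
Now find 1357⁻¹ mod 11206:
11206 = 8×1357 + 350
1357 = 3×350 + 307
350 = 1×307 + 43
307 = 7×43 + 6
43 = 7×6 + 1
6 = 6×1 + 0
Back-substitute:
1 = 43 − 7·6
1 = −7·307 + 50·43
1 = 50·350 − 57·307
1 = −57·1357 + 221·350
1 = 221·11206 − 1825·1357
So 1357·(-1825) ≡ 1 (mod 11206), i.e. 1357⁻¹ ≡ 9381.
Then x ≡ 9381·5947 ≡ 5339 (mod 11206); the smallest non-negative solution is x = 5339.

5339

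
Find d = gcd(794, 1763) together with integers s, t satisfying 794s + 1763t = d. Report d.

Apply Euclid's algorithm to 1763 and 794:
1763 = 2×794 + 175
794 = 4×175 + 94
175 = 1×94 + 81
94 = 1×81 + 13
81 = 6×13 + 3
13 = 4×3 + 1
3 = 3×1 + 0
gcd(794, 1763) = 1.
Back-substituting:
1 = 13 − 4·3
1 = −4·81 + 25·13
1 = 25·94 − 29·81
1 = −29·175 + 54·94
1 = 54·794 − 245·175
1 = −245·1763 + 544·794
So 1 = (-245)·1763 + (544)·794.

1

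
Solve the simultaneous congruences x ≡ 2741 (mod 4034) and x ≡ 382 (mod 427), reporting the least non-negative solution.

1612307

Write x = 2741 + 4034·k. Then 4034·k ≡ 382 − 2741 ≡ 203 (mod 427).
Need 4034⁻¹ mod 427. Extended Euclid on (427, 191):
427 = 2×191 + 45
191 = 4×45 + 11
45 = 4×11 + 1
11 = 11×1 + 0
Back-substitute:
1 = 45 − 4·11
1 = −4·191 + 17·45
1 = 17·427 − 38·191
4034⁻¹ ≡ 389 (mod 427), so k ≡ 389·203 ≡ 399 (mod 427).
x = 2741 + 4034·399 = 1612307.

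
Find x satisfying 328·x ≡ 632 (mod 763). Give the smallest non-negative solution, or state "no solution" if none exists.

523

First find gcd(328, 763):
763 = 2×328 + 107
328 = 3×107 + 7
107 = 15×7 + 2
7 = 3×2 + 1
2 = 2×1 + 0
gcd = 1, so a unique solution mod 763 exists.
Back-substitute for the Bézout coefficients:
1 = 7 − 3·2
1 = −3·107 + 46·7
1 = 46·328 − 141·107
1 = −141·763 + 328·328
So 328·(328) ≡ 1 (mod 763), giving 328⁻¹ ≡ 328.
x ≡ 328⁻¹·632 ≡ 328·632 ≡ 523 (mod 763).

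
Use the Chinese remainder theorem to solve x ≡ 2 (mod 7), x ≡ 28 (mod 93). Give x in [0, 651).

121

Write x = 2 + 7·k. Then 7·k ≡ 28 − 2 ≡ 26 (mod 93).
Need 7⁻¹ mod 93. Extended Euclid on (93, 7):
93 = 13·7 + 2
7 = 3·2 + 1
2 = 2·1 + 0
Back-substitute:
1 = 7 − 3·2
1 = −3·93 + 40·7
7⁻¹ ≡ 40 (mod 93), so k ≡ 40·26 ≡ 17 (mod 93).
x = 2 + 7·17 = 121.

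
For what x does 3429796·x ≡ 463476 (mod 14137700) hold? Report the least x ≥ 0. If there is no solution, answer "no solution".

First find gcd(3429796, 14137700):
14137700 = 4·3429796 + 418516
3429796 = 8·418516 + 81668
418516 = 5·81668 + 10176
81668 = 8·10176 + 260
10176 = 39·260 + 36
260 = 7·36 + 8
36 = 4·8 + 4
8 = 2·4 + 0
gcd = 4 and 4 | 463476, so solutions exist. Divide through by 4: 857449x ≡ 115869 (mod 3534425).
Now find 857449⁻¹ mod 3534425:
3534425 = 4×857449 + 104629
857449 = 8×104629 + 20417
104629 = 5×20417 + 2544
20417 = 8×2544 + 65
2544 = 39×65 + 9
65 = 7×9 + 2
9 = 4×2 + 1
2 = 2×1 + 0
Back-substitute:
1 = 9 − 4·2
1 = −4·65 + 29·9
1 = 29·2544 − 1135·65
1 = −1135·20417 + 9109·2544
1 = 9109·104629 − 46680·20417
1 = −46680·857449 + 382549·104629
1 = 382549·3534425 − 1576876·857449
So 857449·(-1576876) ≡ 1 (mod 3534425), i.e. 857449⁻¹ ≡ 1957549.
Then x ≡ 1957549·115869 ≡ 1055131 (mod 3534425); the smallest non-negative solution is x = 1055131.

1055131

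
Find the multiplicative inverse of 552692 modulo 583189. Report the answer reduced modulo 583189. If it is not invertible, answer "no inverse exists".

Extended Euclidean algorithm:
583189 = 1×552692 + 30497
552692 = 18×30497 + 3746
30497 = 8×3746 + 529
3746 = 7×529 + 43
529 = 12×43 + 13
43 = 3×13 + 4
13 = 3×4 + 1
4 = 4×1 + 0
Since gcd(552692, 583189) = 1, back-substitute to write 1 as a combination:
1 = 13 − 3·4
1 = −3·43 + 10·13
1 = 10·529 − 123·43
1 = −123·3746 + 871·529
1 = 871·30497 − 7091·3746
1 = −7091·552692 + 128509·30497
1 = 128509·583189 − 135600·552692
Thus 552692·(-135600) ≡ 1 (mod 583189); reducing, -135600 mod 583189 = 447589.

447589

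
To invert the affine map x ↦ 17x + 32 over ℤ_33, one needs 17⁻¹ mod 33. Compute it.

Run Euclid on (33, 17):
33 = 1·17 + 16
17 = 1·16 + 1
16 = 16·1 + 0
gcd = 1, so the inverse exists. Back-substitute:
1 = 17 − 16
1 = −33 + 2·17
So 17·2 ≡ 1 (mod 33).

2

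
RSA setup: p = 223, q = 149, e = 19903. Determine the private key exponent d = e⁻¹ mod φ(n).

2047

φ(n) = (p−1)(q−1) = 222·148 = 32856.
Need d with 19903·d ≡ 1 (mod 32856). Apply the extended Euclidean algorithm:
32856 = 1·19903 + 12953
19903 = 1·12953 + 6950
12953 = 1·6950 + 6003
6950 = 1·6003 + 947
6003 = 6·947 + 321
947 = 2·321 + 305
321 = 1·305 + 16
305 = 19·16 + 1
16 = 16·1 + 0
Back-substitute:
1 = 305 − 19·16
1 = −19·321 + 20·305
1 = 20·947 − 59·321
1 = −59·6003 + 374·947
1 = 374·6950 − 433·6003
1 = −433·12953 + 807·6950
1 = 807·19903 − 1240·12953
1 = −1240·32856 + 2047·19903
So 19903·2047 ≡ 1 (mod 32856), hence d = 2047.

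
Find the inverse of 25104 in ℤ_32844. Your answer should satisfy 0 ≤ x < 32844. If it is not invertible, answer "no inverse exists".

no inverse exists

Compute gcd(25104, 32844):
32844 = 1·25104 + 7740
25104 = 3·7740 + 1884
7740 = 4·1884 + 204
1884 = 9·204 + 48
204 = 4·48 + 12
48 = 4·12 + 0
gcd(25104, 32844) = 12 ≠ 1, so 25104 has no multiplicative inverse modulo 32844.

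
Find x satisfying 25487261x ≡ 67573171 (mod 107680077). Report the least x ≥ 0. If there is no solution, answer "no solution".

First find gcd(25487261, 107680077):
107680077 = 4×25487261 + 5731033
25487261 = 4×5731033 + 2563129
5731033 = 2×2563129 + 604775
2563129 = 4×604775 + 144029
604775 = 4×144029 + 28659
144029 = 5×28659 + 734
28659 = 39×734 + 33
734 = 22×33 + 8
33 = 4×8 + 1
8 = 8×1 + 0
gcd = 1, so a unique solution mod 107680077 exists.
Back-substitute for the Bézout coefficients:
1 = 33 − 4·8
1 = −4·734 + 89·33
1 = 89·28659 − 3475·734
1 = −3475·144029 + 17464·28659
1 = 17464·604775 − 73331·144029
1 = −73331·2563129 + 310788·604775
1 = 310788·5731033 − 694907·2563129
1 = −694907·25487261 + 3090416·5731033
1 = 3090416·107680077 − 13056571·25487261
So 25487261·(-13056571) ≡ 1 (mod 107680077), giving 25487261⁻¹ ≡ 94623506.
x ≡ 25487261⁻¹·67573171 ≡ 94623506·67573171 ≡ 6360857 (mod 107680077).

6360857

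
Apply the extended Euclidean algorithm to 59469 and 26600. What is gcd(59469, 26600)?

Repeated division:
59469 = 2×26600 + 6269
26600 = 4×6269 + 1524
6269 = 4×1524 + 173
1524 = 8×173 + 140
173 = 1×140 + 33
140 = 4×33 + 8
33 = 4×8 + 1
8 = 8×1 + 0
gcd(59469, 26600) = 1.
Express as a combination:
1 = 33 − 4·8
1 = −4·140 + 17·33
1 = 17·173 − 21·140
1 = −21·1524 + 185·173
1 = 185·6269 − 761·1524
1 = −761·26600 + 3229·6269
1 = 3229·59469 − 7219·26600
So 1 = (3229)·59469 + (-7219)·26600.

1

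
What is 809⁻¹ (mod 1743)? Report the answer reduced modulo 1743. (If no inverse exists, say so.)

Extended Euclidean algorithm:
1743 = 2×809 + 125
809 = 6×125 + 59
125 = 2×59 + 7
59 = 8×7 + 3
7 = 2×3 + 1
3 = 3×1 + 0
Since gcd(809, 1743) = 1, back-substitute to write 1 as a combination:
1 = 7 − 2·3
1 = −2·59 + 17·7
1 = 17·125 − 36·59
1 = −36·809 + 233·125
1 = 233·1743 − 502·809
So 809·(-502) ≡ 1 (mod 1743), and -502 ≡ 1241 (mod 1743).

1241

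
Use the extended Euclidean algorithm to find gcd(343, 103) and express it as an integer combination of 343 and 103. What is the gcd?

1

Apply Euclid's algorithm to 343 and 103:
343 = 3×103 + 34
103 = 3×34 + 1
34 = 34×1 + 0
gcd(343, 103) = 1.
Express as a combination:
1 = 103 − 3·34
1 = −3·343 + 10·103
So 1 = (-3)·343 + (10)·103.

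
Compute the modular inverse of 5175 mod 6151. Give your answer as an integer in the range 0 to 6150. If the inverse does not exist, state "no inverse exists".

1960

Run Euclid on (6151, 5175):
6151 = 1·5175 + 976
5175 = 5·976 + 295
976 = 3·295 + 91
295 = 3·91 + 22
91 = 4·22 + 3
22 = 7·3 + 1
3 = 3·1 + 0
Since gcd(5175, 6151) = 1, back-substitute to write 1 as a combination:
1 = 22 − 7·3
1 = −7·91 + 29·22
1 = 29·295 − 94·91
1 = −94·976 + 311·295
1 = 311·5175 − 1649·976
1 = −1649·6151 + 1960·5175
So 5175·1960 ≡ 1 (mod 6151).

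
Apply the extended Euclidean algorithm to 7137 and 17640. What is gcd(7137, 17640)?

Apply Euclid's algorithm to 17640 and 7137:
17640 = 2*7137 + 3366
7137 = 2*3366 + 405
3366 = 8*405 + 126
405 = 3*126 + 27
126 = 4*27 + 18
27 = 1*18 + 9
18 = 2*9 + 0
gcd(7137, 17640) = 9.
Back-substituting:
9 = 27 − 18
9 = −126 + 5·27
9 = 5·405 − 16·126
9 = −16·3366 + 133·405
9 = 133·7137 − 282·3366
9 = −282·17640 + 697·7137
So 9 = (-282)·17640 + (697)·7137.

9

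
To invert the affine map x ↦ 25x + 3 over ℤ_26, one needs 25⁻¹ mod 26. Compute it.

Extended Euclidean algorithm:
26 = 1·25 + 1
25 = 25·1 + 0
gcd = 1, so the inverse exists. Back-substitute:
1 = 26 − 25
Hence 25⁻¹ ≡ -1 ≡ 25 (mod 26).

25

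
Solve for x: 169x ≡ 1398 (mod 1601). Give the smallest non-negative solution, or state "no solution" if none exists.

First find gcd(169, 1601):
1601 = 9×169 + 80
169 = 2×80 + 9
80 = 8×9 + 8
9 = 1×8 + 1
8 = 8×1 + 0
gcd = 1, so a unique solution mod 1601 exists.
Back-substitute for the Bézout coefficients:
1 = 9 − 8
1 = −80 + 9·9
1 = 9·169 − 19·80
1 = −19·1601 + 180·169
So 169·(180) ≡ 1 (mod 1601), giving 169⁻¹ ≡ 180.
x ≡ 169⁻¹·1398 ≡ 180·1398 ≡ 283 (mod 1601).

283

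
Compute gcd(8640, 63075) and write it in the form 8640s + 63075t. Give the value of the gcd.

Euclidean algorithm:
63075 = 7×8640 + 2595
8640 = 3×2595 + 855
2595 = 3×855 + 30
855 = 28×30 + 15
30 = 2×15 + 0
gcd(8640, 63075) = 15.
Working backward:
15 = 855 − 28·30
15 = −28·2595 + 85·855
15 = 85·8640 − 283·2595
15 = −283·63075 + 2066·8640
So 15 = (-283)·63075 + (2066)·8640.

15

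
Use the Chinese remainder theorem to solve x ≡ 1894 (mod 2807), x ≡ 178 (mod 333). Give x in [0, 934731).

902941

Write x = 1894 + 2807·k. Then 2807·k ≡ 178 − 1894 ≡ 282 (mod 333).
Need 2807⁻¹ mod 333. Extended Euclid on (333, 143):
333 = 2×143 + 47
143 = 3×47 + 2
47 = 23×2 + 1
2 = 2×1 + 0
Back-substitute:
1 = 47 − 23·2
1 = −23·143 + 70·47
1 = 70·333 − 163·143
2807⁻¹ ≡ 170 (mod 333), so k ≡ 170·282 ≡ 321 (mod 333).
x = 1894 + 2807·321 = 902941.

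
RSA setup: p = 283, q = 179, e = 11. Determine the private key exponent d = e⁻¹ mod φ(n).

φ(n) = (p−1)(q−1) = 282·178 = 50196.
Need d with 11·d ≡ 1 (mod 50196). Apply the extended Euclidean algorithm:
50196 = 4563×11 + 3
11 = 3×3 + 2
3 = 1×2 + 1
2 = 2×1 + 0
Back-substitute:
1 = 3 − 2
1 = −11 + 4·3
1 = 4·50196 − 18253·11
So 11·(-18253) ≡ 1 (mod 50196), hence d ≡ -18253 ≡ 31943 (mod 50196).

31943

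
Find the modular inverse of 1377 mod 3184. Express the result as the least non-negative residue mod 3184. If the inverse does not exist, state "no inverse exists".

gcd(3184, 1377) by repeated division:
3184 = 2·1377 + 430
1377 = 3·430 + 87
430 = 4·87 + 82
87 = 1·82 + 5
82 = 16·5 + 2
5 = 2·2 + 1
2 = 2·1 + 0
gcd = 1, so the inverse exists. Back-substitute:
1 = 5 − 2·2
1 = −2·82 + 33·5
1 = 33·87 − 35·82
1 = −35·430 + 173·87
1 = 173·1377 − 554·430
1 = −554·3184 + 1281·1377
So 1377·1281 ≡ 1 (mod 3184).

1281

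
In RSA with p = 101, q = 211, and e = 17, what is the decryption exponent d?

12353

φ(n) = (p−1)(q−1) = 100·210 = 21000.
Need d with 17·d ≡ 1 (mod 21000). Apply the extended Euclidean algorithm:
21000 = 1235*17 + 5
17 = 3*5 + 2
5 = 2*2 + 1
2 = 2*1 + 0
Back-substitute:
1 = 5 − 2·2
1 = −2·17 + 7·5
1 = 7·21000 − 8647·17
So 17·(-8647) ≡ 1 (mod 21000), hence d ≡ -8647 ≡ 12353 (mod 21000).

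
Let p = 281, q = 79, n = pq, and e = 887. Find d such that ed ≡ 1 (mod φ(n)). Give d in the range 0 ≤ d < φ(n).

16103

φ(n) = (p−1)(q−1) = 280·78 = 21840.
Need d with 887·d ≡ 1 (mod 21840). Apply the extended Euclidean algorithm:
21840 = 24·887 + 552
887 = 1·552 + 335
552 = 1·335 + 217
335 = 1·217 + 118
217 = 1·118 + 99
118 = 1·99 + 19
99 = 5·19 + 4
19 = 4·4 + 3
4 = 1·3 + 1
3 = 3·1 + 0
Back-substitute:
1 = 4 − 3
1 = −19 + 5·4
1 = 5·99 − 26·19
1 = −26·118 + 31·99
1 = 31·217 − 57·118
1 = −57·335 + 88·217
1 = 88·552 − 145·335
1 = −145·887 + 233·552
1 = 233·21840 − 5737·887
So 887·(-5737) ≡ 1 (mod 21840), hence d ≡ -5737 ≡ 16103 (mod 21840).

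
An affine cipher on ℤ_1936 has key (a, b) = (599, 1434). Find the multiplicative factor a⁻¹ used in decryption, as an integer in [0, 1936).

1351

Run Euclid on (1936, 599):
1936 = 3×599 + 139
599 = 4×139 + 43
139 = 3×43 + 10
43 = 4×10 + 3
10 = 3×3 + 1
3 = 3×1 + 0
The gcd is 1. Working backward:
1 = 10 − 3·3
1 = −3·43 + 13·10
1 = 13·139 − 42·43
1 = −42·599 + 181·139
1 = 181·1936 − 585·599
Thus 599·(-585) ≡ 1 (mod 1936); reducing, -585 mod 1936 = 1351.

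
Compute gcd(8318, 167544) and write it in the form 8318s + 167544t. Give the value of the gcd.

Apply Euclid's algorithm to 167544 and 8318:
167544 = 20·8318 + 1184
8318 = 7·1184 + 30
1184 = 39·30 + 14
30 = 2·14 + 2
14 = 7·2 + 0
gcd(8318, 167544) = 2.
Express as a combination:
2 = 30 − 2·14
2 = −2·1184 + 79·30
2 = 79·8318 − 555·1184
2 = −555·167544 + 11179·8318
So 2 = (-555)·167544 + (11179)·8318.

2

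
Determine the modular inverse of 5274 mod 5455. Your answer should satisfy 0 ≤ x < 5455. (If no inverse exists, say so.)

874

gcd(5455, 5274) by repeated division:
5455 = 1*5274 + 181
5274 = 29*181 + 25
181 = 7*25 + 6
25 = 4*6 + 1
6 = 6*1 + 0
gcd = 1, so the inverse exists. Back-substitute:
1 = 25 − 4·6
1 = −4·181 + 29·25
1 = 29·5274 − 845·181
1 = −845·5455 + 874·5274
So 5274·874 ≡ 1 (mod 5455).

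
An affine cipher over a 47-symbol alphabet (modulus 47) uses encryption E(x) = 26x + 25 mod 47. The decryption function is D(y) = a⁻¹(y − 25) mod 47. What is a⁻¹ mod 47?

Run Euclid on (47, 26):
47 = 1·26 + 21
26 = 1·21 + 5
21 = 4·5 + 1
5 = 5·1 + 0
Since gcd(26, 47) = 1, back-substitute to write 1 as a combination:
1 = 21 − 4·5
1 = −4·26 + 5·21
1 = 5·47 − 9·26
Hence 26⁻¹ ≡ -9 ≡ 38 (mod 47).

38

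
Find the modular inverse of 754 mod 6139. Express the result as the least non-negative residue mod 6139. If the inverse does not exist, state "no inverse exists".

2467

Run Euclid on (6139, 754):
6139 = 8×754 + 107
754 = 7×107 + 5
107 = 21×5 + 2
5 = 2×2 + 1
2 = 2×1 + 0
The gcd is 1. Working backward:
1 = 5 − 2·2
1 = −2·107 + 43·5
1 = 43·754 − 303·107
1 = −303·6139 + 2467·754
So 754·2467 ≡ 1 (mod 6139).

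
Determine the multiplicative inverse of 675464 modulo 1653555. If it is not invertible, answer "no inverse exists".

Apply the Euclidean algorithm to 1653555 and 675464:
1653555 = 2*675464 + 302627
675464 = 2*302627 + 70210
302627 = 4*70210 + 21787
70210 = 3*21787 + 4849
21787 = 4*4849 + 2391
4849 = 2*2391 + 67
2391 = 35*67 + 46
67 = 1*46 + 21
46 = 2*21 + 4
21 = 5*4 + 1
4 = 4*1 + 0
Since gcd(675464, 1653555) = 1, back-substitute to write 1 as a combination:
1 = 21 − 5·4
1 = −5·46 + 11·21
1 = 11·67 − 16·46
1 = −16·2391 + 571·67
1 = 571·4849 − 1158·2391
1 = −1158·21787 + 5203·4849
1 = 5203·70210 − 16767·21787
1 = −16767·302627 + 72271·70210
1 = 72271·675464 − 161309·302627
1 = −161309·1653555 + 394889·675464
So 675464·394889 ≡ 1 (mod 1653555).

394889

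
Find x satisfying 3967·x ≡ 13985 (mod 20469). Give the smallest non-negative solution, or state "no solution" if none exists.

19487

First find gcd(3967, 20469):
20469 = 5*3967 + 634
3967 = 6*634 + 163
634 = 3*163 + 145
163 = 1*145 + 18
145 = 8*18 + 1
18 = 18*1 + 0
gcd = 1, so a unique solution mod 20469 exists.
Back-substitute for the Bézout coefficients:
1 = 145 − 8·18
1 = −8·163 + 9·145
1 = 9·634 − 35·163
1 = −35·3967 + 219·634
1 = 219·20469 − 1130·3967
So 3967·(-1130) ≡ 1 (mod 20469), giving 3967⁻¹ ≡ 19339.
x ≡ 3967⁻¹·13985 ≡ 19339·13985 ≡ 19487 (mod 20469).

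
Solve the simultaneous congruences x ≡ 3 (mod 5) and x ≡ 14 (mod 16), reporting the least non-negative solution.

Write x = 3 + 5·k. Then 5·k ≡ 14 − 3 ≡ 11 (mod 16).
Need 5⁻¹ mod 16. Extended Euclid on (16, 5):
16 = 3×5 + 1
5 = 5×1 + 0
Back-substitute:
1 = 16 − 3·5
5⁻¹ ≡ 13 (mod 16), so k ≡ 13·11 ≡ 15 (mod 16).
x = 3 + 5·15 = 78.

78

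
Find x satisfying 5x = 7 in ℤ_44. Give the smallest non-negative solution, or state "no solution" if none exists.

First find gcd(5, 44):
44 = 8·5 + 4
5 = 1·4 + 1
4 = 4·1 + 0
gcd = 1, so a unique solution mod 44 exists.
Back-substitute for the Bézout coefficients:
1 = 5 − 4
1 = −44 + 9·5
So 5·(9) ≡ 1 (mod 44), giving 5⁻¹ ≡ 9.
x ≡ 5⁻¹·7 ≡ 9·7 ≡ 19 (mod 44).

19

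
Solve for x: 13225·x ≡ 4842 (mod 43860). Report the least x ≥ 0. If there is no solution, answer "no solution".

no solution

gcd(13225, 43860):
43860 = 3·13225 + 4185
13225 = 3·4185 + 670
4185 = 6·670 + 165
670 = 4·165 + 10
165 = 16·10 + 5
10 = 2·5 + 0
gcd = 5, but 5 ∤ 4842, so the congruence has no solution.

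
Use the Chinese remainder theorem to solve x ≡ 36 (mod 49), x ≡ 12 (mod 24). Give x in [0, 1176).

36

Write x = 36 + 49·k. Then 49·k ≡ 12 − 36 ≡ 0 (mod 24).
Need 49⁻¹ mod 24. Extended Euclid on (24, 1):
24 = 24×1 + 0
49⁻¹ ≡ 1 (mod 24), so k ≡ 1·0 ≡ 0 (mod 24).
x = 36 + 49·0 = 36.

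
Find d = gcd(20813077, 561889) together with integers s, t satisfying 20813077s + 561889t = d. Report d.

1

Apply Euclid's algorithm to 20813077 and 561889:
20813077 = 37*561889 + 23184
561889 = 24*23184 + 5473
23184 = 4*5473 + 1292
5473 = 4*1292 + 305
1292 = 4*305 + 72
305 = 4*72 + 17
72 = 4*17 + 4
17 = 4*4 + 1
4 = 4*1 + 0
gcd(20813077, 561889) = 1.
Express as a combination:
1 = 17 − 4·4
1 = −4·72 + 17·17
1 = 17·305 − 72·72
1 = −72·1292 + 305·305
1 = 305·5473 − 1292·1292
1 = −1292·23184 + 5473·5473
1 = 5473·561889 − 132644·23184
1 = −132644·20813077 + 4913301·561889
So 1 = (-132644)·20813077 + (4913301)·561889.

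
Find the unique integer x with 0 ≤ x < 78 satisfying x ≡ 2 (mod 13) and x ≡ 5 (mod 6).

41

Write x = 2 + 13·k. Then 13·k ≡ 5 − 2 ≡ 3 (mod 6).
Need 13⁻¹ mod 6. Extended Euclid on (6, 1):
6 = 6*1 + 0
13⁻¹ ≡ 1 (mod 6), so k ≡ 1·3 ≡ 3 (mod 6).
x = 2 + 13·3 = 41.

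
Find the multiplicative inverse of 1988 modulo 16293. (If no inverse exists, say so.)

7958

Extended Euclidean algorithm:
16293 = 8·1988 + 389
1988 = 5·389 + 43
389 = 9·43 + 2
43 = 21·2 + 1
2 = 2·1 + 0
The gcd is 1. Working backward:
1 = 43 − 21·2
1 = −21·389 + 190·43
1 = 190·1988 − 971·389
1 = −971·16293 + 7958·1988
So 1988·7958 ≡ 1 (mod 16293).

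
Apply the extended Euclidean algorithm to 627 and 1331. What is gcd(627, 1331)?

Euclidean algorithm:
1331 = 2*627 + 77
627 = 8*77 + 11
77 = 7*11 + 0
gcd(627, 1331) = 11.
Back-substituting:
11 = 627 − 8·77
11 = −8·1331 + 17·627
So 11 = (-8)·1331 + (17)·627.

11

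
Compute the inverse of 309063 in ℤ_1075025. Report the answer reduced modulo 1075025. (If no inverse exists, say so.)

604827

Extended Euclidean algorithm:
1075025 = 3·309063 + 147836
309063 = 2·147836 + 13391
147836 = 11·13391 + 535
13391 = 25·535 + 16
535 = 33·16 + 7
16 = 2·7 + 2
7 = 3·2 + 1
2 = 2·1 + 0
gcd = 1, so the inverse exists. Back-substitute:
1 = 7 − 3·2
1 = −3·16 + 7·7
1 = 7·535 − 234·16
1 = −234·13391 + 5857·535
1 = 5857·147836 − 64661·13391
1 = −64661·309063 + 135179·147836
1 = 135179·1075025 − 470198·309063
Hence 309063⁻¹ ≡ -470198 ≡ 604827 (mod 1075025).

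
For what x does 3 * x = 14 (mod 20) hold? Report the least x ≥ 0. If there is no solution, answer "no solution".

18

First find gcd(3, 20):
20 = 6×3 + 2
3 = 1×2 + 1
2 = 2×1 + 0
gcd = 1, so a unique solution mod 20 exists.
Back-substitute for the Bézout coefficients:
1 = 3 − 2
1 = −20 + 7·3
So 3·(7) ≡ 1 (mod 20), giving 3⁻¹ ≡ 7.
x ≡ 3⁻¹·14 ≡ 7·14 ≡ 18 (mod 20).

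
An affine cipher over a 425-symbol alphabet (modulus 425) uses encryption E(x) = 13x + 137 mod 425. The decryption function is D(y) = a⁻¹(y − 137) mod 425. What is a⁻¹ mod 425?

Apply the Euclidean algorithm to 425 and 13:
425 = 32×13 + 9
13 = 1×9 + 4
9 = 2×4 + 1
4 = 4×1 + 0
Since gcd(13, 425) = 1, back-substitute to write 1 as a combination:
1 = 9 − 2·4
1 = −2·13 + 3·9
1 = 3·425 − 98·13
Thus 13·(-98) ≡ 1 (mod 425); reducing, -98 mod 425 = 327.

327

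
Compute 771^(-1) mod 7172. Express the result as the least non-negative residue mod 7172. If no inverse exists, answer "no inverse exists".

5479

Apply the Euclidean algorithm to 7172 and 771:
7172 = 9×771 + 233
771 = 3×233 + 72
233 = 3×72 + 17
72 = 4×17 + 4
17 = 4×4 + 1
4 = 4×1 + 0
Since gcd(771, 7172) = 1, back-substitute to write 1 as a combination:
1 = 17 − 4·4
1 = −4·72 + 17·17
1 = 17·233 − 55·72
1 = −55·771 + 182·233
1 = 182·7172 − 1693·771
So 771·(-1693) ≡ 1 (mod 7172), and -1693 ≡ 5479 (mod 7172).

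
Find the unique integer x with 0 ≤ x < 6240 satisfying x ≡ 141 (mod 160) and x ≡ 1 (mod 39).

781

Write x = 141 + 160·k. Then 160·k ≡ 1 − 141 ≡ 16 (mod 39).
Need 160⁻¹ mod 39. Extended Euclid on (39, 4):
39 = 9×4 + 3
4 = 1×3 + 1
3 = 3×1 + 0
Back-substitute:
1 = 4 − 3
1 = −39 + 10·4
160⁻¹ ≡ 10 (mod 39), so k ≡ 10·16 ≡ 4 (mod 39).
x = 141 + 160·4 = 781.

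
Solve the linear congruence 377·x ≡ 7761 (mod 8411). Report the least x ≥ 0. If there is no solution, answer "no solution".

266

First find gcd(377, 8411):
8411 = 22·377 + 117
377 = 3·117 + 26
117 = 4·26 + 13
26 = 2·13 + 0
gcd = 13 and 13 | 7761, so solutions exist. Divide through by 13: 29x ≡ 597 (mod 647).
Now find 29⁻¹ mod 647:
647 = 22·29 + 9
29 = 3·9 + 2
9 = 4·2 + 1
2 = 2·1 + 0
Back-substitute:
1 = 9 − 4·2
1 = −4·29 + 13·9
1 = 13·647 − 290·29
So 29·(-290) ≡ 1 (mod 647), i.e. 29⁻¹ ≡ 357.
Then x ≡ 357·597 ≡ 266 (mod 647); the smallest non-negative solution is x = 266.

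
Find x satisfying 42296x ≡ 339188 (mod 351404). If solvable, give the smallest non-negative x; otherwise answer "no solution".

First find gcd(42296, 351404):
351404 = 8*42296 + 13036
42296 = 3*13036 + 3188
13036 = 4*3188 + 284
3188 = 11*284 + 64
284 = 4*64 + 28
64 = 2*28 + 8
28 = 3*8 + 4
8 = 2*4 + 0
gcd = 4 and 4 | 339188, so solutions exist. Divide through by 4: 10574x ≡ 84797 (mod 87851).
Now find 10574⁻¹ mod 87851:
87851 = 8·10574 + 3259
10574 = 3·3259 + 797
3259 = 4·797 + 71
797 = 11·71 + 16
71 = 4·16 + 7
16 = 2·7 + 2
7 = 3·2 + 1
2 = 2·1 + 0
Back-substitute:
1 = 7 − 3·2
1 = −3·16 + 7·7
1 = 7·71 − 31·16
1 = −31·797 + 348·71
1 = 348·3259 − 1423·797
1 = −1423·10574 + 4617·3259
1 = 4617·87851 − 38359·10574
So 10574·(-38359) ≡ 1 (mod 87851), i.e. 10574⁻¹ ≡ 49492.
Then x ≡ 49492·84797 ≡ 43003 (mod 87851); the smallest non-negative solution is x = 43003.

43003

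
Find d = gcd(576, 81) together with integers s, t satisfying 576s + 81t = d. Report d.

9

Repeated division:
576 = 7·81 + 9
81 = 9·9 + 0
gcd(576, 81) = 9.
Working backward:
9 = 576 − 7·81
So 9 = (1)·576 + (-7)·81.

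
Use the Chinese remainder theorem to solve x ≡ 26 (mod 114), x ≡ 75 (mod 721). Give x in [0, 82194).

Write x = 26 + 114·k. Then 114·k ≡ 75 − 26 ≡ 49 (mod 721).
Need 114⁻¹ mod 721. Extended Euclid on (721, 114):
721 = 6×114 + 37
114 = 3×37 + 3
37 = 12×3 + 1
3 = 3×1 + 0
Back-substitute:
1 = 37 − 12·3
1 = −12·114 + 37·37
1 = 37·721 − 234·114
114⁻¹ ≡ 487 (mod 721), so k ≡ 487·49 ≡ 70 (mod 721).
x = 26 + 114·70 = 8006.

8006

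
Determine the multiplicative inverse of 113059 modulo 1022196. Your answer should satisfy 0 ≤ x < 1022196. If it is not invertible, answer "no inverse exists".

444595

gcd(1022196, 113059) by repeated division:
1022196 = 9*113059 + 4665
113059 = 24*4665 + 1099
4665 = 4*1099 + 269
1099 = 4*269 + 23
269 = 11*23 + 16
23 = 1*16 + 7
16 = 2*7 + 2
7 = 3*2 + 1
2 = 2*1 + 0
The gcd is 1. Working backward:
1 = 7 − 3·2
1 = −3·16 + 7·7
1 = 7·23 − 10·16
1 = −10·269 + 117·23
1 = 117·1099 − 478·269
1 = −478·4665 + 2029·1099
1 = 2029·113059 − 49174·4665
1 = −49174·1022196 + 444595·113059
So 113059·444595 ≡ 1 (mod 1022196).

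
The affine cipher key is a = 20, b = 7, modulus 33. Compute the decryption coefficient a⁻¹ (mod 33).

Extended Euclidean algorithm:
33 = 1×20 + 13
20 = 1×13 + 7
13 = 1×7 + 6
7 = 1×6 + 1
6 = 6×1 + 0
The gcd is 1. Working backward:
1 = 7 − 6
1 = −13 + 2·7
1 = 2·20 − 3·13
1 = −3·33 + 5·20
So 20·5 ≡ 1 (mod 33).

5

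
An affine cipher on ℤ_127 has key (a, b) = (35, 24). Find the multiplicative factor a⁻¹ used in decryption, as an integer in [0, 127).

98

Run Euclid on (127, 35):
127 = 3·35 + 22
35 = 1·22 + 13
22 = 1·13 + 9
13 = 1·9 + 4
9 = 2·4 + 1
4 = 4·1 + 0
The gcd is 1. Working backward:
1 = 9 − 2·4
1 = −2·13 + 3·9
1 = 3·22 − 5·13
1 = −5·35 + 8·22
1 = 8·127 − 29·35
So 35·(-29) ≡ 1 (mod 127), and -29 ≡ 98 (mod 127).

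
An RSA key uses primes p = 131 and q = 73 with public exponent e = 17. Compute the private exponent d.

φ(n) = (p−1)(q−1) = 130·72 = 9360.
Need d with 17·d ≡ 1 (mod 9360). Apply the extended Euclidean algorithm:
9360 = 550·17 + 10
17 = 1·10 + 7
10 = 1·7 + 3
7 = 2·3 + 1
3 = 3·1 + 0
Back-substitute:
1 = 7 − 2·3
1 = −2·10 + 3·7
1 = 3·17 − 5·10
1 = −5·9360 + 2753·17
So 17·2753 ≡ 1 (mod 9360), hence d = 2753.

2753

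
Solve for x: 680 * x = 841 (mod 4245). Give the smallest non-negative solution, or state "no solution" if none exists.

no solution

gcd(680, 4245):
4245 = 6·680 + 165
680 = 4·165 + 20
165 = 8·20 + 5
20 = 4·5 + 0
gcd = 5, but 5 ∤ 841, so the congruence has no solution.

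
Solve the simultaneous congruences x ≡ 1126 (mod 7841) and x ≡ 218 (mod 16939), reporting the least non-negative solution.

Write x = 1126 + 7841·k. Then 7841·k ≡ 218 − 1126 ≡ 16031 (mod 16939).
Need 7841⁻¹ mod 16939. Extended Euclid on (16939, 7841):
16939 = 2·7841 + 1257
7841 = 6·1257 + 299
1257 = 4·299 + 61
299 = 4·61 + 55
61 = 1·55 + 6
55 = 9·6 + 1
6 = 6·1 + 0
Back-substitute:
1 = 55 − 9·6
1 = −9·61 + 10·55
1 = 10·299 − 49·61
1 = −49·1257 + 206·299
1 = 206·7841 − 1285·1257
1 = −1285·16939 + 2776·7841
7841⁻¹ ≡ 2776 (mod 16939), so k ≡ 2776·16031 ≡ 3303 (mod 16939).
x = 1126 + 7841·3303 = 25899949.

25899949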